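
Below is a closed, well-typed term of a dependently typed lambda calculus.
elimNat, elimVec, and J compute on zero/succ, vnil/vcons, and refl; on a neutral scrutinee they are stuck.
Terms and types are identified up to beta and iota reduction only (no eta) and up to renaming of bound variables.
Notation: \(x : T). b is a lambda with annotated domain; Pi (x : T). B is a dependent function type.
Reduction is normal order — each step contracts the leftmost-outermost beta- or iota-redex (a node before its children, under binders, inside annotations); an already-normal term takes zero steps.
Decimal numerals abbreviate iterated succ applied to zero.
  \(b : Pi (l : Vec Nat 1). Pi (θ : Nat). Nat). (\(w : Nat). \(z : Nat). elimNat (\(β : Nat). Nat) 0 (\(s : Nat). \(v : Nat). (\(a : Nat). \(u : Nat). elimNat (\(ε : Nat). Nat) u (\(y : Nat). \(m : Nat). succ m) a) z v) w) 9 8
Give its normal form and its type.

resulting normal form:
  \(b : Pi (l : Vec Nat 1). Pi (θ : Nat). Nat). 72
the term's type:
  Pi (b : Pi (l : Vec Nat 1). Pi (θ : Nat). Nat). Nat
observation: 273 normal-order steps separate the term from its normal form.


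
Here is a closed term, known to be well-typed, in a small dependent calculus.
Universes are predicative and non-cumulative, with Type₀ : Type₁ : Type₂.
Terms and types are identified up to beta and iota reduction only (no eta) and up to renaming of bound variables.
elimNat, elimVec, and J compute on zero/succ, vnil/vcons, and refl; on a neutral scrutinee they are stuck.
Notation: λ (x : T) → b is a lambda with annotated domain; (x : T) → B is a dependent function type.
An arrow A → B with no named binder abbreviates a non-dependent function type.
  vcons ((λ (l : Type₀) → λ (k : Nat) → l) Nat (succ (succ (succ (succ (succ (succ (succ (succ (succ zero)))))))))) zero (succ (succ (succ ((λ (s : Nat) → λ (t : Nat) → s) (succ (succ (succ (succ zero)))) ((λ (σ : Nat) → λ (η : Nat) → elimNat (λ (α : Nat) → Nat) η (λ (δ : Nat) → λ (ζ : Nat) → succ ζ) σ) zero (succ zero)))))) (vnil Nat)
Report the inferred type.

type:
  Vec Nat (succ zero)


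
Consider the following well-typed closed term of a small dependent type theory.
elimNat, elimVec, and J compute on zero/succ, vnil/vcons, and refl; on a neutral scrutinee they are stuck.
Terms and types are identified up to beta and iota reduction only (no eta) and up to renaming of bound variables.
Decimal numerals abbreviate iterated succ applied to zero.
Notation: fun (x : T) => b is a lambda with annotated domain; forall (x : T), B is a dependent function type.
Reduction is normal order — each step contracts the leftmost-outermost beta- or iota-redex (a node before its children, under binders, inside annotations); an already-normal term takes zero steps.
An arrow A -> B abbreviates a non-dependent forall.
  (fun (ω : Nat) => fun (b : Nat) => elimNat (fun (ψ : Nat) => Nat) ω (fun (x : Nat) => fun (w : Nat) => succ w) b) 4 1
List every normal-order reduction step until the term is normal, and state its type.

reduction (normal order):
  (fun (ω : Nat) => fun (b : Nat) => elimNat (fun (ψ : Nat) => Nat) ω (fun (x : Nat) => fun (w : Nat) => succ w) b) 4 1
  ~> (fun (ω : Nat) => elimNat (fun (b : Nat) => Nat) 4 (fun (ψ : Nat) => fun (x : Nat) => succ x) ω) 1
  ~> elimNat (fun (ω : Nat) => Nat) 4 (fun (b : Nat) => fun (ψ : Nat) => succ ψ) 1
  ~> (fun (ω : Nat) => fun (b : Nat) => succ b) 0 (elimNat (fun (ψ : Nat) => Nat) 4 (fun (x : Nat) => fun (w : Nat) => succ w) 0)
  ~> (fun (ω : Nat) => succ ω) (elimNat (fun (b : Nat) => Nat) 4 (fun (ψ : Nat) => fun (x : Nat) => succ x) 0)
  ~> succ (elimNat (fun (ω : Nat) => Nat) 4 (fun (b : Nat) => fun (ψ : Nat) => succ ψ) 0)
  ~> 5
type:
  Nat


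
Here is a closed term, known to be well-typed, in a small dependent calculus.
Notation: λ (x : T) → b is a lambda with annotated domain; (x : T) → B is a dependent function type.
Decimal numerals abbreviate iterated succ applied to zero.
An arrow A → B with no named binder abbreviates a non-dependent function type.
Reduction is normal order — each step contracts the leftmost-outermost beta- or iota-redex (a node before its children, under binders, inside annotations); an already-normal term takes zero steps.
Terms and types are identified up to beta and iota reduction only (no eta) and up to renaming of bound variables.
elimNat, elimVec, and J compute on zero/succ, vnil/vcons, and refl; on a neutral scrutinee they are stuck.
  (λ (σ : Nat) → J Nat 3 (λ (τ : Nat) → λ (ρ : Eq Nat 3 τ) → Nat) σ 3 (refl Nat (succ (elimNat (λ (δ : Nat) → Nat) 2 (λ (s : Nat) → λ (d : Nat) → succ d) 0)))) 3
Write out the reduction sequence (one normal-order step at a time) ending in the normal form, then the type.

normal-order reduction sequence:
  (λ (σ : Nat) → J Nat 3 (λ (τ : Nat) → λ (ρ : Eq Nat 3 τ) → Nat) σ 3 (refl Nat (succ (elimNat (λ (δ : Nat) → Nat) 2 (λ (s : Nat) → λ (d : Nat) → succ d) 0)))) 3
  ~> J Nat 3 (λ (σ : Nat) → λ (τ : Eq Nat 3 σ) → Nat) 3 3 (refl Nat (succ (elimNat (λ (ρ : Nat) → Nat) 2 (λ (δ : Nat) → λ (s : Nat) → succ s) 0)))
  ~> 3
type:
  Nat


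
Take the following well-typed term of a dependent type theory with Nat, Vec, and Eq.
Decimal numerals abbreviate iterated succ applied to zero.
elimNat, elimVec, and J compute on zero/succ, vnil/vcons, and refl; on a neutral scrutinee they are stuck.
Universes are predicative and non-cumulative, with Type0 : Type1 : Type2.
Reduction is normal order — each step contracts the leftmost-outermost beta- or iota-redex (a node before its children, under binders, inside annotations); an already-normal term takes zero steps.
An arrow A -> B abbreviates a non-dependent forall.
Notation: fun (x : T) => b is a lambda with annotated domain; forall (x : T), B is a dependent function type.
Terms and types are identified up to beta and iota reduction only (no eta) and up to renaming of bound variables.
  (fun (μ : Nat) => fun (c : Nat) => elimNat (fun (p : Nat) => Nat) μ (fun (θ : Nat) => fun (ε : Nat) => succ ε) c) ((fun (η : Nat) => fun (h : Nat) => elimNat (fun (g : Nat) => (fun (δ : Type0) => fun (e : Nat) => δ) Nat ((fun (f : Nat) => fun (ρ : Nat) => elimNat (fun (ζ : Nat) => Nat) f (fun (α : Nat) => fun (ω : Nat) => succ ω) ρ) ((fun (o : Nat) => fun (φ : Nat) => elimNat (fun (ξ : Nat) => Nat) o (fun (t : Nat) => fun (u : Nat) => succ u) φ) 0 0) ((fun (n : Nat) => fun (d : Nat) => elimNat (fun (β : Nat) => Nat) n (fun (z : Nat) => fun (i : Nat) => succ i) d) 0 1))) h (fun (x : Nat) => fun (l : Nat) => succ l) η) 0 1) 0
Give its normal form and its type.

resulting normal form:
  1
inferred type:
  Nat
observation: 6 normal-order steps separate the term from its normal form.


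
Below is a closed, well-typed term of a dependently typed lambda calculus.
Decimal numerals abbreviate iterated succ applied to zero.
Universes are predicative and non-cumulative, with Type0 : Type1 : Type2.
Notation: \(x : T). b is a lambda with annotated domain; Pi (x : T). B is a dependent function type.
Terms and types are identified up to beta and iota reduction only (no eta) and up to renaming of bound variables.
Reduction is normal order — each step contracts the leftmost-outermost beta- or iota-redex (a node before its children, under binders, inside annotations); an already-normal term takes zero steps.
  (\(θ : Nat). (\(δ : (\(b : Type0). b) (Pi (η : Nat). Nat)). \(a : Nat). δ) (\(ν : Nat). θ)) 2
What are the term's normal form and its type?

normal form:
  \(θ : Nat). \(δ : Nat). 2
the term's type:
  Pi (θ : Nat). Pi (δ : Nat). Nat


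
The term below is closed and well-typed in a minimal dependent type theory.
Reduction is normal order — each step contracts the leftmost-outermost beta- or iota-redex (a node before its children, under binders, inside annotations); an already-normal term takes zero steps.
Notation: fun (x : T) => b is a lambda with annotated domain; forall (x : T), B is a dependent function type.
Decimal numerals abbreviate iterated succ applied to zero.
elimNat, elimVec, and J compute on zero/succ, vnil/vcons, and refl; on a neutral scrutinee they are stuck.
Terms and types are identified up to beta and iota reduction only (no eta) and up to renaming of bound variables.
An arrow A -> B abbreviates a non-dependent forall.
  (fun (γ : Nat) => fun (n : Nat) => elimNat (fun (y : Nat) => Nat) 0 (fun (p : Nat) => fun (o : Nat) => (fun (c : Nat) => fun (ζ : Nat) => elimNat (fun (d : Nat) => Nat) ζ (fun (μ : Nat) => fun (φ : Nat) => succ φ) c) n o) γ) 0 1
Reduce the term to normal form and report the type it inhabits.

reduced normal form:
  0
type:
  Nat
observation: contracting a beta-redex first, the term normalizes in 3 steps.


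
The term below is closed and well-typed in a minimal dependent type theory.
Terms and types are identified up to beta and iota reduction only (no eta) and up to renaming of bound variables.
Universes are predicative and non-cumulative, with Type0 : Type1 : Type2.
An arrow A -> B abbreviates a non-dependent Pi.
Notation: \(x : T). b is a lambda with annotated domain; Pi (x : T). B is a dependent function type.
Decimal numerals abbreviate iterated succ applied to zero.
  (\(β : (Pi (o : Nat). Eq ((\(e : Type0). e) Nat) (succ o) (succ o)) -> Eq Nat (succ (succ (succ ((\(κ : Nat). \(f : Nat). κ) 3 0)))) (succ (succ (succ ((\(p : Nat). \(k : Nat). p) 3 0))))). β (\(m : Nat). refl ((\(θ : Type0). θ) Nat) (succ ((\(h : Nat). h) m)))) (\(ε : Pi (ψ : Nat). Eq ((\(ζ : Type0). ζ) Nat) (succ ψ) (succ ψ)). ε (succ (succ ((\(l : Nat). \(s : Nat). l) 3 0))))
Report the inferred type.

inferred type:
  Eq Nat 6 6


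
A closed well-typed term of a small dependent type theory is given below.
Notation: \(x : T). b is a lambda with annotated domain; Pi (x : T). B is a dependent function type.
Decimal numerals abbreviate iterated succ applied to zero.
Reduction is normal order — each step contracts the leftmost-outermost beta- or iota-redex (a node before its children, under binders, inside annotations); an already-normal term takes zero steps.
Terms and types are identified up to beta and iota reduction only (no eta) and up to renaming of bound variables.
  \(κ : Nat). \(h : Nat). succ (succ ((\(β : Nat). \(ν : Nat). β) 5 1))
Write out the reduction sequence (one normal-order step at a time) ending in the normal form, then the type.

normal-order reduction:
  \(κ : Nat). \(h : Nat). succ (succ ((\(β : Nat). \(ν : Nat). β) 5 1))
  ~> \(κ : Nat). \(h : Nat). succ (succ ((\(β : Nat). 5) 1))
  ~> \(κ : Nat). \(h : Nat). 7
inferred type:
  Pi (κ : Nat). Pi (h : Nat). Nat


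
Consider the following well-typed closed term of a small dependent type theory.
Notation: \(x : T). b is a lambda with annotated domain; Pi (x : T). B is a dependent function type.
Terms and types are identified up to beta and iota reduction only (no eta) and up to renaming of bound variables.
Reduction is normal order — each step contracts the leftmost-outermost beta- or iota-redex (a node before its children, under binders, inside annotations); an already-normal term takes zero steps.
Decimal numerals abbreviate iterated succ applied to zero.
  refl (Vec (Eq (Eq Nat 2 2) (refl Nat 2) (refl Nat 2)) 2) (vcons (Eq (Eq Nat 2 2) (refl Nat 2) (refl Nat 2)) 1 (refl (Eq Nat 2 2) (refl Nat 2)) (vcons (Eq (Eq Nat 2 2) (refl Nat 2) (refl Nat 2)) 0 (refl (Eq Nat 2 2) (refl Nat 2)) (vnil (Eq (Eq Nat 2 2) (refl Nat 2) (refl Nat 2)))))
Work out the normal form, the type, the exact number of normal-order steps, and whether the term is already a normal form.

reduced normal form:
  refl (Vec (Eq (Eq Nat 2 2) (refl Nat 2) (refl Nat 2)) 2) (vcons (Eq (Eq Nat 2 2) (refl Nat 2) (refl Nat 2)) 1 (refl (Eq Nat 2 2) (refl Nat 2)) (vcons (Eq (Eq Nat 2 2) (refl Nat 2) (refl Nat 2)) 0 (refl (Eq Nat 2 2) (refl Nat 2)) (vnil (Eq (Eq Nat 2 2) (refl Nat 2) (refl Nat 2)))))
type:
  Eq (Vec (Eq (Eq Nat 2 2) (refl Nat 2) (refl Nat 2)) 2) (vcons (Eq (Eq Nat 2 2) (refl Nat 2) (refl Nat 2)) 1 (refl (Eq Nat 2 2) (refl Nat 2)) (vcons (Eq (Eq Nat 2 2) (refl Nat 2) (refl Nat 2)) 0 (refl (Eq Nat 2 2) (refl Nat 2)) (vnil (Eq (Eq Nat 2 2) (refl Nat 2) (refl Nat 2))))) (vcons (Eq (Eq Nat 2 2) (refl Nat 2) (refl Nat 2)) 1 (refl (Eq Nat 2 2) (refl Nat 2)) (vcons (Eq (Eq Nat 2 2) (refl Nat 2) (refl Nat 2)) 0 (refl (Eq Nat 2 2) (refl Nat 2)) (vnil (Eq (Eq Nat 2 2) (refl Nat 2) (refl Nat 2)))))
steps to reach normal form (normal order): 0
term was already normal: yes


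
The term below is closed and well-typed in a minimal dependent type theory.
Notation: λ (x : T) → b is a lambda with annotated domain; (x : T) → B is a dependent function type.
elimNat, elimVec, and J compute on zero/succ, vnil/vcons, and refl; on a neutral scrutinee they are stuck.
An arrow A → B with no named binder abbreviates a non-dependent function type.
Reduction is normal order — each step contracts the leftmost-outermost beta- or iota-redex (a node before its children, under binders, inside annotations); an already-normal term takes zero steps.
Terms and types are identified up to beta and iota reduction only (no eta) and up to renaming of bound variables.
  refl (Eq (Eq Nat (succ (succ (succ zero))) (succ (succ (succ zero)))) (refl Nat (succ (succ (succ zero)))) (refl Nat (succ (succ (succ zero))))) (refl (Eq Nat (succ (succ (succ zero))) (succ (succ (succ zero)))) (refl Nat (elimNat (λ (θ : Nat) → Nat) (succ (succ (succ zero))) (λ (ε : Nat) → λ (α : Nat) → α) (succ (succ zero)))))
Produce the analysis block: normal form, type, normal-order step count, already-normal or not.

resulting normal form:
  refl (Eq (Eq Nat (succ (succ (succ zero))) (succ (succ (succ zero)))) (refl Nat (succ (succ (succ zero)))) (refl Nat (succ (succ (succ zero))))) (refl (Eq Nat (succ (succ (succ zero))) (succ (succ (succ zero)))) (refl Nat (succ (succ (succ zero)))))
inferred type:
  Eq (Eq (Eq Nat (succ (succ (succ zero))) (succ (succ (succ zero)))) (refl Nat (succ (succ (succ zero)))) (refl Nat (succ (succ (succ zero))))) (refl (Eq Nat (succ (succ (succ zero))) (succ (succ (succ zero)))) (refl Nat (succ (succ (succ zero))))) (refl (Eq Nat (succ (succ (succ zero))) (succ (succ (succ zero)))) (refl Nat (succ (succ (succ zero)))))
steps to reach normal form (normal order): 7
term was already normal: no
first contracted redex: an elimNat iota-redex


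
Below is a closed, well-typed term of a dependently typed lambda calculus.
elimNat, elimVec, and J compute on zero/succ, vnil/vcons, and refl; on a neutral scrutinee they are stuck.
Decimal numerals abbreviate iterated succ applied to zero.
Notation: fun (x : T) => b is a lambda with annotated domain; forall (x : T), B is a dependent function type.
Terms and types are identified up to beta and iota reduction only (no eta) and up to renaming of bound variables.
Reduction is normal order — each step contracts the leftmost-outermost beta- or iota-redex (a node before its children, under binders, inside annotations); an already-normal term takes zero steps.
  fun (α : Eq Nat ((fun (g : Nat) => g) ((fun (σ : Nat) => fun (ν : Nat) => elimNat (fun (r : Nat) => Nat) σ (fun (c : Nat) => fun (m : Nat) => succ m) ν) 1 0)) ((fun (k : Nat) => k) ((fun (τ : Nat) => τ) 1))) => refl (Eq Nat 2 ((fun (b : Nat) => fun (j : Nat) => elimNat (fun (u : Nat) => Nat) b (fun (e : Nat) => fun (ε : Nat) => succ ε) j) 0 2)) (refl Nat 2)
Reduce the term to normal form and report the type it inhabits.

normal form:
  fun (α : Eq Nat 1 1) => refl (Eq Nat 2 2) (refl Nat 2)
the term's type:
  forall (α : Eq Nat 1 1), Eq (Eq Nat 2 2) (refl Nat 2) (refl Nat 2)


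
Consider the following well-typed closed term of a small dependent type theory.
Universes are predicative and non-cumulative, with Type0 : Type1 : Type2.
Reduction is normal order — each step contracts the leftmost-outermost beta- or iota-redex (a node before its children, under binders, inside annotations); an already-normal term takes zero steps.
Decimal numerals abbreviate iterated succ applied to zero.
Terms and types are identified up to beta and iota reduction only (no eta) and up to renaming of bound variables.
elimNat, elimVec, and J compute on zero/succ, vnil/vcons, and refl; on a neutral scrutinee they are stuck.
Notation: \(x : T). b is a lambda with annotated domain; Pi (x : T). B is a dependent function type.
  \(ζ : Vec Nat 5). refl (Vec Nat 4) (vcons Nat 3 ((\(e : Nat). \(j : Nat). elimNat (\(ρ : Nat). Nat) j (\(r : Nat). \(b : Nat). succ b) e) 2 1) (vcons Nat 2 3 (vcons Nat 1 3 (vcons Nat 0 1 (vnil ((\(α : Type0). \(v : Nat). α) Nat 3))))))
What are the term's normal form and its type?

resulting normal form:
  \(ζ : Vec Nat 5). refl (Vec Nat 4) (vcons Nat 3 3 (vcons Nat 2 3 (vcons Nat 1 3 (vcons Nat 0 1 (vnil Nat)))))
the term's type:
  Pi (ζ : Vec Nat 5). Eq (Vec Nat 4) (vcons Nat 3 3 (vcons Nat 2 3 (vcons Nat 1 3 (vcons Nat 0 1 (vnil Nat))))) (vcons Nat 3 3 (vcons Nat 2 3 (vcons Nat 1 3 (vcons Nat 0 1 (vnil Nat)))))
observation: normalization takes exactly 11 steps under the normal-order strategy.


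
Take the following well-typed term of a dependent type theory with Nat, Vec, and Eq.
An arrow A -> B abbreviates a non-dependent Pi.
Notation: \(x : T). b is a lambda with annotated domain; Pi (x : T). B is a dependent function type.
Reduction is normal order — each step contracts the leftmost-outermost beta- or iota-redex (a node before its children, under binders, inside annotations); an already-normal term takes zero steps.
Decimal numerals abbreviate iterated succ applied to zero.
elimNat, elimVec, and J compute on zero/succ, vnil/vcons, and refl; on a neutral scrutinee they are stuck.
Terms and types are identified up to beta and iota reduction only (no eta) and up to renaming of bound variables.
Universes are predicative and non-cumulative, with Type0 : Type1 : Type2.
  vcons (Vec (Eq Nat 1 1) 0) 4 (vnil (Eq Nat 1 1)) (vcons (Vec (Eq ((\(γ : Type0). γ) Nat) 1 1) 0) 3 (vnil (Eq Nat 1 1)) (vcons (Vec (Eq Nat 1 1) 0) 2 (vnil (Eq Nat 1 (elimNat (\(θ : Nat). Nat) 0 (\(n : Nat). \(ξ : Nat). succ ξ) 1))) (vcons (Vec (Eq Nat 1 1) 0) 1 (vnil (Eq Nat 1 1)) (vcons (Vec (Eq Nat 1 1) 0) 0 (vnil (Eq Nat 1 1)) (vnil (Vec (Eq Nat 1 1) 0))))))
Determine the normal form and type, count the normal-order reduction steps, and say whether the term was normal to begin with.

normal form:
  vcons (Vec (Eq Nat 1 1) 0) 4 (vnil (Eq Nat 1 1)) (vcons (Vec (Eq Nat 1 1) 0) 3 (vnil (Eq Nat 1 1)) (vcons (Vec (Eq Nat 1 1) 0) 2 (vnil (Eq Nat 1 1)) (vcons (Vec (Eq Nat 1 1) 0) 1 (vnil (Eq Nat 1 1)) (vcons (Vec (Eq Nat 1 1) 0) 0 (vnil (Eq Nat 1 1)) (vnil (Vec (Eq Nat 1 1) 0))))))
type:
  Vec (Vec (Eq Nat 1 1) 0) 5
steps to reach normal form (normal order): 5
already normal: no
first redex: a beta-redex


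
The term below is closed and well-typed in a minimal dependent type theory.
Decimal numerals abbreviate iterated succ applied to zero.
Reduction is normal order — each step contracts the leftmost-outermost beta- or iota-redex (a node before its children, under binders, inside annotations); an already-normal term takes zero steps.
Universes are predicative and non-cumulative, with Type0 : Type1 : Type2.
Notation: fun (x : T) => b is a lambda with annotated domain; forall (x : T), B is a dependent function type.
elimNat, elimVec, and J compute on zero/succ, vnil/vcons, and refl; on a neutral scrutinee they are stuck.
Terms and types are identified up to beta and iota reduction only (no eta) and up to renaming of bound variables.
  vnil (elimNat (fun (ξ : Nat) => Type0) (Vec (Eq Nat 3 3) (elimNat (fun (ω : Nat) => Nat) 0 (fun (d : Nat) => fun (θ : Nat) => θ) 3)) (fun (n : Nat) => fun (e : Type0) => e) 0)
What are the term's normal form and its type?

normal form:
  vnil (Vec (Eq Nat 3 3) 0)
type:
  Vec (Vec (Eq Nat 3 3) 0) 0
observation: reduction starts at an elimNat iota-redex, and 11 normal-order steps reach the normal form.


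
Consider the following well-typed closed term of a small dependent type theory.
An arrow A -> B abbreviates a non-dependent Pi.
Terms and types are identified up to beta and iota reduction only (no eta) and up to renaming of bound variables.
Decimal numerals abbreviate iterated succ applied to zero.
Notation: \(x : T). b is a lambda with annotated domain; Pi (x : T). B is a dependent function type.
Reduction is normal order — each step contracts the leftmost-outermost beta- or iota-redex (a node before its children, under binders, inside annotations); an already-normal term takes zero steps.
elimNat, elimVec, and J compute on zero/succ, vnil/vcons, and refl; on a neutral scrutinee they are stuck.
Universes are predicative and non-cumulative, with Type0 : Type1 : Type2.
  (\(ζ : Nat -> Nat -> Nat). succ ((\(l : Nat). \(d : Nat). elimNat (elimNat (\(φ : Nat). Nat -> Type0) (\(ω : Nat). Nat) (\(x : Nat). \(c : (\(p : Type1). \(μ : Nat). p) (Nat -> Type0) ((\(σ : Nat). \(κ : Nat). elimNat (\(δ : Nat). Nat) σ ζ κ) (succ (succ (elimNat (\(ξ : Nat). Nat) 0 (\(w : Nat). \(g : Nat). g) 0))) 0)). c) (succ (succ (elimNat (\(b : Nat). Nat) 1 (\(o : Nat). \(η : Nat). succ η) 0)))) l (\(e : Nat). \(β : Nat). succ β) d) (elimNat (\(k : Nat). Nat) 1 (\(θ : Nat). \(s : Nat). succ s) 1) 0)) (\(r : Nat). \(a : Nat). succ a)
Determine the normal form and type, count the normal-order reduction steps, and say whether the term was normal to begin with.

resulting normal form:
  3
the term's type:
  Nat
normal-order step count: 8
term was already normal: no
first contracted redex: a beta-redex


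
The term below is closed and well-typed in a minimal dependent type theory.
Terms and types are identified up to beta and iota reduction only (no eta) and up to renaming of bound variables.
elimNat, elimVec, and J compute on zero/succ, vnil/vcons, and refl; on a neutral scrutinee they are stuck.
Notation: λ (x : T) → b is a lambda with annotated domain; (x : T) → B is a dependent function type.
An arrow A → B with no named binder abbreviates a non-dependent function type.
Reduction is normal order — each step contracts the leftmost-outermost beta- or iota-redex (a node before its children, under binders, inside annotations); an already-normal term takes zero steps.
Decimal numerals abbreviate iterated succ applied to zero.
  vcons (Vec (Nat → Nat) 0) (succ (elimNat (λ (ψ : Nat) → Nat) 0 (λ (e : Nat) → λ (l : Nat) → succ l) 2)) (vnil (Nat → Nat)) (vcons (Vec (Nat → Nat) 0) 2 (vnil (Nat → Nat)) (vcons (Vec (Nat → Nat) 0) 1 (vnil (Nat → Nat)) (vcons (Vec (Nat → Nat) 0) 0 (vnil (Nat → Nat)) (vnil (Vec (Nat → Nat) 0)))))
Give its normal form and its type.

normal form:
  vcons (Vec (Nat → Nat) 0) 3 (vnil (Nat → Nat)) (vcons (Vec (Nat → Nat) 0) 2 (vnil (Nat → Nat)) (vcons (Vec (Nat → Nat) 0) 1 (vnil (Nat → Nat)) (vcons (Vec (Nat → Nat) 0) 0 (vnil (Nat → Nat)) (vnil (Vec (Nat → Nat) 0)))))
type:
  Vec (Vec (Nat → Nat) 0) 4


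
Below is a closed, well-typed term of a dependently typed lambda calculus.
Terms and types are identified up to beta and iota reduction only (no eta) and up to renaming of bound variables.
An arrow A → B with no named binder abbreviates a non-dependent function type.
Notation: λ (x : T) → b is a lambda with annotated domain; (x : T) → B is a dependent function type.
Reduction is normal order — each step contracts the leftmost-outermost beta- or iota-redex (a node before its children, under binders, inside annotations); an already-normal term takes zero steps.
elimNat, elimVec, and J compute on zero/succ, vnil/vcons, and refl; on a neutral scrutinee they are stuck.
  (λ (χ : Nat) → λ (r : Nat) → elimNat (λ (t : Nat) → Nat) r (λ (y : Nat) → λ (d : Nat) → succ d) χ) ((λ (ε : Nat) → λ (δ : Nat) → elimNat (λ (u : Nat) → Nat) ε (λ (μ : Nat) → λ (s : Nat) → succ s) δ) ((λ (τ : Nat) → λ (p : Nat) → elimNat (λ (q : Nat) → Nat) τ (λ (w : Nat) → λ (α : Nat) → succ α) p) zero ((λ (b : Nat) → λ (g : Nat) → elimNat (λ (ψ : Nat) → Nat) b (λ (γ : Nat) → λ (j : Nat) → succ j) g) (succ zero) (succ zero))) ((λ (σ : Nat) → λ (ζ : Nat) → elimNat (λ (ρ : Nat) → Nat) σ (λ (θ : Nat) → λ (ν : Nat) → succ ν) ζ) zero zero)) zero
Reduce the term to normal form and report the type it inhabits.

normal form:
  succ (succ zero)
inferred type:
  Nat
observation: reduction starts at a beta-redex, and 30 normal-order steps reach the normal form.


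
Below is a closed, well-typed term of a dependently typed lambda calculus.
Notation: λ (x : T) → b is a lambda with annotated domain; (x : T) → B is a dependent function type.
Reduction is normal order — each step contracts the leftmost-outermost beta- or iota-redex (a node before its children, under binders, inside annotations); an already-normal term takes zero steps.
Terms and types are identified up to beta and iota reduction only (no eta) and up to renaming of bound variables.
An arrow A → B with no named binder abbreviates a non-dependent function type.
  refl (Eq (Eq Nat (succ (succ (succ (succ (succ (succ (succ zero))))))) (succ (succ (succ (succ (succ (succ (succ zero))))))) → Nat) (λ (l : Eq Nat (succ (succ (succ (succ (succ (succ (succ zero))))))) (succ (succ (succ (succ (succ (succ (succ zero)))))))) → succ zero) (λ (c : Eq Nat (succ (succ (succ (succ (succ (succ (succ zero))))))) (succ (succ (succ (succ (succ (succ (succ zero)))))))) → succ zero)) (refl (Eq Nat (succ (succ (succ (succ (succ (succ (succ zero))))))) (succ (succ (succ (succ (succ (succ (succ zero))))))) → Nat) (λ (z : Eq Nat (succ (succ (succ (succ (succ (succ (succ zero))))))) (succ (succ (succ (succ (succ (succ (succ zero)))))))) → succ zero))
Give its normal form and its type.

reduced normal form:
  refl (Eq (Eq Nat (succ (succ (succ (succ (succ (succ (succ zero))))))) (succ (succ (succ (succ (succ (succ (succ zero))))))) → Nat) (λ (l : Eq Nat (succ (succ (succ (succ (succ (succ (succ zero))))))) (succ (succ (succ (succ (succ (succ (succ zero)))))))) → succ zero) (λ (c : Eq Nat (succ (succ (succ (succ (succ (succ (succ zero))))))) (succ (succ (succ (succ (succ (succ (succ zero)))))))) → succ zero)) (refl (Eq Nat (succ (succ (succ (succ (succ (succ (succ zero))))))) (succ (succ (succ (succ (succ (succ (succ zero))))))) → Nat) (λ (z : Eq Nat (succ (succ (succ (succ (succ (succ (succ zero))))))) (succ (succ (succ (succ (succ (succ (succ zero)))))))) → succ zero))
inferred type:
  Eq (Eq (Eq Nat (succ (succ (succ (succ (succ (succ (succ zero))))))) (succ (succ (succ (succ (succ (succ (succ zero))))))) → Nat) (λ (l : Eq Nat (succ (succ (succ (succ (succ (succ (succ zero))))))) (succ (succ (succ (succ (succ (succ (succ zero)))))))) → succ zero) (λ (c : Eq Nat (succ (succ (succ (succ (succ (succ (succ zero))))))) (succ (succ (succ (succ (succ (succ (succ zero)))))))) → succ zero)) (refl (Eq Nat (succ (succ (succ (succ (succ (succ (succ zero))))))) (succ (succ (succ (succ (succ (succ (succ zero))))))) → Nat) (λ (z : Eq Nat (succ (succ (succ (succ (succ (succ (succ zero))))))) (succ (succ (succ (succ (succ (succ (succ zero)))))))) → succ zero)) (refl (Eq Nat (succ (succ (succ (succ (succ (succ (succ zero))))))) (succ (succ (succ (succ (succ (succ (succ zero))))))) → Nat) (λ (m : Eq Nat (succ (succ (succ (succ (succ (succ (succ zero))))))) (succ (succ (succ (succ (succ (succ (succ zero)))))))) → succ zero))
observation: the term is already in normal form.


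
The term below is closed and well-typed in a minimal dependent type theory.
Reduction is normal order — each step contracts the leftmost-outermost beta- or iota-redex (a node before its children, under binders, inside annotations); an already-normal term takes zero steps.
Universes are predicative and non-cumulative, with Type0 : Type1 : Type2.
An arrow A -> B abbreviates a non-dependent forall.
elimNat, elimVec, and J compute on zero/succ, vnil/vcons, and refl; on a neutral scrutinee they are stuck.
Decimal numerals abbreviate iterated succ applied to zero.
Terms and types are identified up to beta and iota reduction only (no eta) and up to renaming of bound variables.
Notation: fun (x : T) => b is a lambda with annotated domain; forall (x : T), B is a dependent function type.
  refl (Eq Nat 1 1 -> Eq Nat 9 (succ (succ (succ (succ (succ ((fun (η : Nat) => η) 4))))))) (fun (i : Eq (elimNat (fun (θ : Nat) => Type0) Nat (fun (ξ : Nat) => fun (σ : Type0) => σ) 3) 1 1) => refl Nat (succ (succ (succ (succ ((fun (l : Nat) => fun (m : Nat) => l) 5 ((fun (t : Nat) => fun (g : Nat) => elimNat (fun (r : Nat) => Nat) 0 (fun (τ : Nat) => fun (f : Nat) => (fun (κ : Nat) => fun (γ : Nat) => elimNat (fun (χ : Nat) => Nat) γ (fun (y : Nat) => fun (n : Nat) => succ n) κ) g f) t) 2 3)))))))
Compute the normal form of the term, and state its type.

reduced normal form:
  refl (Eq Nat 1 1 -> Eq Nat 9 9) (fun (η : Eq Nat 1 1) => refl Nat 9)
type:
  Eq (Eq Nat 1 1 -> Eq Nat 9 9) (fun (η : Eq Nat 1 1) => refl Nat 9) (fun (i : Eq Nat 1 1) => refl Nat 9)
observation: the term reaches its normal form after 13 normal-order steps.


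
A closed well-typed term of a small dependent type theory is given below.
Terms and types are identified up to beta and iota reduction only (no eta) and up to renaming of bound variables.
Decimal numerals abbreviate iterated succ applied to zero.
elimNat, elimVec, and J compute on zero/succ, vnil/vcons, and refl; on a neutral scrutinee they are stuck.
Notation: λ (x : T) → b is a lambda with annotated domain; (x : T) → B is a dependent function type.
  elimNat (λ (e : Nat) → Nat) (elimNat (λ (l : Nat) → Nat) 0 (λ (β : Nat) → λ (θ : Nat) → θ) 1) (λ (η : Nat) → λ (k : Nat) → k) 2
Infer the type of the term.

type:
  Nat


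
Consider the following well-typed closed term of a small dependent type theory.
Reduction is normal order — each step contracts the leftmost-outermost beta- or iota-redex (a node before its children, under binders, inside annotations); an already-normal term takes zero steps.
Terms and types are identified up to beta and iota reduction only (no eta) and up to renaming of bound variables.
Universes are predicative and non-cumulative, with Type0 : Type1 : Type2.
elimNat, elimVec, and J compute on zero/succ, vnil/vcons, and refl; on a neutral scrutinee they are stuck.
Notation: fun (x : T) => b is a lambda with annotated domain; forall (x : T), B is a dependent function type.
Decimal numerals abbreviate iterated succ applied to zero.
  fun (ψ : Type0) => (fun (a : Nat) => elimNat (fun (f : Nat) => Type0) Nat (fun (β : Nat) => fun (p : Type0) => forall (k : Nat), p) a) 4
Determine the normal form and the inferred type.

normal form:
  fun (ψ : Type0) => forall (a : Nat), forall (f : Nat), forall (β : Nat), forall (p : Nat), Nat
the term's type:
  forall (ψ : Type0), Type0
observation: the leftmost-outermost redex is a beta-redex, and normalization takes 14 steps.


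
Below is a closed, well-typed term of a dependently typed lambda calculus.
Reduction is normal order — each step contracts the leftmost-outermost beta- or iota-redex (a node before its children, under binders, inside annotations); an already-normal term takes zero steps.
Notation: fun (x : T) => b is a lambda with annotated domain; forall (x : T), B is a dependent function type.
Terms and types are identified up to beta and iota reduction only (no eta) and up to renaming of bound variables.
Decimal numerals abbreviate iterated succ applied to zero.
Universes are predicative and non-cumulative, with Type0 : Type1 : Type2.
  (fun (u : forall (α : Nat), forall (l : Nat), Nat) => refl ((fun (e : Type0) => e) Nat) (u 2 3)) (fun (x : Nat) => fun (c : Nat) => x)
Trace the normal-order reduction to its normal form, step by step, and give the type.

normal-order reduction sequence:
  (fun (u : forall (α : Nat), forall (l : Nat), Nat) => refl ((fun (e : Type0) => e) Nat) (u 2 3)) (fun (x : Nat) => fun (c : Nat) => x)
  ~> refl ((fun (u : Type0) => u) Nat) ((fun (α : Nat) => fun (l : Nat) => α) 2 3)
  ~> refl Nat ((fun (u : Nat) => fun (α : Nat) => u) 2 3)
  ~> refl Nat ((fun (u : Nat) => 2) 3)
  ~> refl Nat 2
the term's type:
  Eq Nat 2 2


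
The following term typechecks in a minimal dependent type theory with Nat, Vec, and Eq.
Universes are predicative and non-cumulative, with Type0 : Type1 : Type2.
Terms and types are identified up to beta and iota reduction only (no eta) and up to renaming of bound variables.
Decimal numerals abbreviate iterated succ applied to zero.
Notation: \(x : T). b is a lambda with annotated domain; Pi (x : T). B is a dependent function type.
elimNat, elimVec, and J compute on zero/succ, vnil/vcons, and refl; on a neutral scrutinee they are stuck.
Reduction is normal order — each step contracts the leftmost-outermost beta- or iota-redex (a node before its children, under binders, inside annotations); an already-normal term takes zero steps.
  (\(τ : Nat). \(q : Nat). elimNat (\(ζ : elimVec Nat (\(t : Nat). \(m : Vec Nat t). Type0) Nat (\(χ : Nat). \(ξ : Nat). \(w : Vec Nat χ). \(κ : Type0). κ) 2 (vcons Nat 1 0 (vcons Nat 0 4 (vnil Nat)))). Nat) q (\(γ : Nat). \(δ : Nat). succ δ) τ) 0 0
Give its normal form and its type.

reduced normal form:
  0
inferred type:
  Nat


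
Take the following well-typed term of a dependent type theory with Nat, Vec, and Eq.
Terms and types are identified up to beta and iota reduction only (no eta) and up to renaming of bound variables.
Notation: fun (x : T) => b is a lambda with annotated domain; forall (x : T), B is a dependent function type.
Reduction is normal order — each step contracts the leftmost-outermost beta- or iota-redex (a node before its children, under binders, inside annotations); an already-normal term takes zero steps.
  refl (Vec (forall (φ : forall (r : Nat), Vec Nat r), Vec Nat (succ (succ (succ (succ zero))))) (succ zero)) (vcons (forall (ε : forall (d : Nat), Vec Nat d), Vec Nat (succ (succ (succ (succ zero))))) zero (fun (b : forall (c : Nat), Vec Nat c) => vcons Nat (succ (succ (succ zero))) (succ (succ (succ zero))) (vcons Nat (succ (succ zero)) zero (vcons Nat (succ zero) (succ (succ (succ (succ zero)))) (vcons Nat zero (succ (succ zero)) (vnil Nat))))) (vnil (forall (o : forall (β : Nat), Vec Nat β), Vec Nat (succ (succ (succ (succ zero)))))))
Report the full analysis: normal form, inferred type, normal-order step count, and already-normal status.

resulting normal form:
  refl (Vec (forall (φ : forall (r : Nat), Vec Nat r), Vec Nat (succ (succ (succ (succ zero))))) (succ zero)) (vcons (forall (ε : forall (d : Nat), Vec Nat d), Vec Nat (succ (succ (succ (succ zero))))) zero (fun (b : forall (c : Nat), Vec Nat c) => vcons Nat (succ (succ (succ zero))) (succ (succ (succ zero))) (vcons Nat (succ (succ zero)) zero (vcons Nat (succ zero) (succ (succ (succ (succ zero)))) (vcons Nat zero (succ (succ zero)) (vnil Nat))))) (vnil (forall (o : forall (β : Nat), Vec Nat β), Vec Nat (succ (succ (succ (succ zero)))))))
the term's type:
  Eq (Vec (forall (φ : forall (r : Nat), Vec Nat r), Vec Nat (succ (succ (succ (succ zero))))) (succ zero)) (vcons (forall (ε : forall (d : Nat), Vec Nat d), Vec Nat (succ (succ (succ (succ zero))))) zero (fun (b : forall (c : Nat), Vec Nat c) => vcons Nat (succ (succ (succ zero))) (succ (succ (succ zero))) (vcons Nat (succ (succ zero)) zero (vcons Nat (succ zero) (succ (succ (succ (succ zero)))) (vcons Nat zero (succ (succ zero)) (vnil Nat))))) (vnil (forall (o : forall (β : Nat), Vec Nat β), Vec Nat (succ (succ (succ (succ zero))))))) (vcons (forall (ψ : forall (z : Nat), Vec Nat z), Vec Nat (succ (succ (succ (succ zero))))) zero (fun (τ : forall (θ : Nat), Vec Nat θ) => vcons Nat (succ (succ (succ zero))) (succ (succ (succ zero))) (vcons Nat (succ (succ zero)) zero (vcons Nat (succ zero) (succ (succ (succ (succ zero)))) (vcons Nat zero (succ (succ zero)) (vnil Nat))))) (vnil (forall (m : forall (ξ : Nat), Vec Nat ξ), Vec Nat (succ (succ (succ (succ zero)))))))
reduction steps (normal order): 0
started in normal form: yes


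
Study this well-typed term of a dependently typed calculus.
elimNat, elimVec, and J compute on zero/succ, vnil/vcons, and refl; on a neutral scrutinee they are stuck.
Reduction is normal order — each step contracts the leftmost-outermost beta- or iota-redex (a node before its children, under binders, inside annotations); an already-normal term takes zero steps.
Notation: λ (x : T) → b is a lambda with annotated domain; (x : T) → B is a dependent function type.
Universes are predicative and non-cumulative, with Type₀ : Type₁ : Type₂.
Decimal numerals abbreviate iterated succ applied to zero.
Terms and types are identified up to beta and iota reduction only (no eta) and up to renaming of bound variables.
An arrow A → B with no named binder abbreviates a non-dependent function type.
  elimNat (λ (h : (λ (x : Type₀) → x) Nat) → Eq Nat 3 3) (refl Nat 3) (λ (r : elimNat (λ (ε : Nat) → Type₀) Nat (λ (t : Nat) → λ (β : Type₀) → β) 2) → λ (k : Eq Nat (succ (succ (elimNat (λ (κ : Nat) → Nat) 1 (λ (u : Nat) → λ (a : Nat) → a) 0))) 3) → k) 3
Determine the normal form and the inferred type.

resulting normal form:
  refl Nat 3
inferred type:
  Eq Nat 3 3
observation: 10 normal-order steps separate the term from its normal form.


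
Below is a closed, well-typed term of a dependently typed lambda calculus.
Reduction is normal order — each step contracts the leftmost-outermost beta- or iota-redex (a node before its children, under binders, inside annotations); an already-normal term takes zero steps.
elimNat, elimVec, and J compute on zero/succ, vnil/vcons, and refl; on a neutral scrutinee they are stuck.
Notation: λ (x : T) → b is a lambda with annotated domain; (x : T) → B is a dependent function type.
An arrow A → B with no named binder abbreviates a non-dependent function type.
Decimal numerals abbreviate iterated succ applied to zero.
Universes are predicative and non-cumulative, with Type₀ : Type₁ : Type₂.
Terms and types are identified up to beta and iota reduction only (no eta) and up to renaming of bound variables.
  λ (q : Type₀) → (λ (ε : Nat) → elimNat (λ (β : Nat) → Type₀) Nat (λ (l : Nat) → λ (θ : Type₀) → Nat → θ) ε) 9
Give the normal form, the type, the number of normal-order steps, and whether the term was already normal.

reduced normal form:
  λ (q : Type₀) → Nat → Nat → Nat → Nat → Nat → Nat → Nat → Nat → Nat → Nat
the term's type:
  Type₀ → Type₀
normal-order step count: 29
already normal: no
first redex: a beta-redex


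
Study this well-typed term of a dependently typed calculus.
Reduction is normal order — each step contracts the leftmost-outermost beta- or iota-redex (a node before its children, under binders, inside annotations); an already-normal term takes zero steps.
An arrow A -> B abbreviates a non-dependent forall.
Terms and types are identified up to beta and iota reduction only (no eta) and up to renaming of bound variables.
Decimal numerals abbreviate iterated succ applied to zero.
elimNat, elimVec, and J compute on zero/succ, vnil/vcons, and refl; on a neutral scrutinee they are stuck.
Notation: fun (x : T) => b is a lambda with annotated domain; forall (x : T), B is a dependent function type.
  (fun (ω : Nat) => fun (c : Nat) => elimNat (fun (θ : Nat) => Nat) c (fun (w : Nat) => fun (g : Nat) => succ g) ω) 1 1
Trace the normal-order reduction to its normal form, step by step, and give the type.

reduction (normal order):
  (fun (ω : Nat) => fun (c : Nat) => elimNat (fun (θ : Nat) => Nat) c (fun (w : Nat) => fun (g : Nat) => succ g) ω) 1 1
  ~> (fun (ω : Nat) => elimNat (fun (c : Nat) => Nat) ω (fun (θ : Nat) => fun (w : Nat) => succ w) 1) 1
  ~> elimNat (fun (ω : Nat) => Nat) 1 (fun (c : Nat) => fun (θ : Nat) => succ θ) 1
  ~> (fun (ω : Nat) => fun (c : Nat) => succ c) 0 (elimNat (fun (θ : Nat) => Nat) 1 (fun (w : Nat) => fun (g : Nat) => succ g) 0)
  ~> (fun (ω : Nat) => succ ω) (elimNat (fun (c : Nat) => Nat) 1 (fun (θ : Nat) => fun (w : Nat) => succ w) 0)
  ~> succ (elimNat (fun (ω : Nat) => Nat) 1 (fun (c : Nat) => fun (θ : Nat) => succ θ) 0)
  ~> 2
inferred type:
  Nat
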